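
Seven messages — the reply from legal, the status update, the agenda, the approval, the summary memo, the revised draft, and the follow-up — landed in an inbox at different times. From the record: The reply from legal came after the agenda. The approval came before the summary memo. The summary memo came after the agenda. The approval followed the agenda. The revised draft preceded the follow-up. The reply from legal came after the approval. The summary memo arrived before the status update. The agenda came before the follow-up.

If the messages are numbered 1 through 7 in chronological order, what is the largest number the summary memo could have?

The summary memo must come before the status update — 1 message forced after it.
Everything else can be placed before the summary memo in some valid order, so the summary memo can sit as late as position 7 − 1 = 6.

6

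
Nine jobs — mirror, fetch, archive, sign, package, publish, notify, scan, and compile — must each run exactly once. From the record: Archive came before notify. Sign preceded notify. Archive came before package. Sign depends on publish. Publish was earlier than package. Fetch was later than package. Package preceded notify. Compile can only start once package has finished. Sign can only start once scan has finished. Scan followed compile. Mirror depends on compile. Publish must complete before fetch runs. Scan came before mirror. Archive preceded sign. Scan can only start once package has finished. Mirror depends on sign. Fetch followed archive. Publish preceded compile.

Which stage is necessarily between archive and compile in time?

Tracing the constraints gives archive → package → compile, so package sits after archive and before compile.
No other stage is forced both after archive and before compile.

package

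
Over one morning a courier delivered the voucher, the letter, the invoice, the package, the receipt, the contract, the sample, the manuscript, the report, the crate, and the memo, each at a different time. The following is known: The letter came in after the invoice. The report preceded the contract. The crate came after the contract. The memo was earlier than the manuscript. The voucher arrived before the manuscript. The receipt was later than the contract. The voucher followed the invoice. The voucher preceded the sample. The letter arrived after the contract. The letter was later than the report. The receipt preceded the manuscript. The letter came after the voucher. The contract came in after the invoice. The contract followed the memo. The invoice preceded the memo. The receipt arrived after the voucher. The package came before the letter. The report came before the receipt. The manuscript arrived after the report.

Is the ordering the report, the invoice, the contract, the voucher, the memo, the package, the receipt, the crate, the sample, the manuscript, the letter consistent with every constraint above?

The constraints require the memo before the contract, but in the proposed sequence the contract appears ahead of the memo. That one violation is enough.

no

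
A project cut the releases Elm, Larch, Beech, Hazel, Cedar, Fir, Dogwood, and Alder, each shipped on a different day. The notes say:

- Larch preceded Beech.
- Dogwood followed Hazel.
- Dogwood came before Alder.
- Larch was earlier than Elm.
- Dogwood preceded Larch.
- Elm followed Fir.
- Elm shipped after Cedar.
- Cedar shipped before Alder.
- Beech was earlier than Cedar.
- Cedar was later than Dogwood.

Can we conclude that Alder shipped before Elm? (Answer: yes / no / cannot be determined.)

No chain of stated constraints runs from Alder to Elm, and none runs from Elm to Alder either.
So the relative order of Alder and Elm is not fixed by the given facts.

cannot be determined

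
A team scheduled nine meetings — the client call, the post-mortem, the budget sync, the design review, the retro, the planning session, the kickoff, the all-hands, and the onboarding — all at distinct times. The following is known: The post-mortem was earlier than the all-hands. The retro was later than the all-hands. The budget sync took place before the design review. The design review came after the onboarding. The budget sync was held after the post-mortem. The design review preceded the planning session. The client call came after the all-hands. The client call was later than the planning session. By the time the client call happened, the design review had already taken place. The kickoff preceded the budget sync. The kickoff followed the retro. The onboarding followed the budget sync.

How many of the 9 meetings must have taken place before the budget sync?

4

Directly stated before the budget sync: the kickoff and the post-mortem.
The all-hands reaches the budget sync via the all-hands → the retro → the kickoff → the budget sync.
The retro reaches the budget sync via the retro → the kickoff → the budget sync.
No chain forces the onboarding (or any of the others) ahead of the budget sync.
That's the all-hands, the kickoff, the post-mortem, and the retro — 4 in all.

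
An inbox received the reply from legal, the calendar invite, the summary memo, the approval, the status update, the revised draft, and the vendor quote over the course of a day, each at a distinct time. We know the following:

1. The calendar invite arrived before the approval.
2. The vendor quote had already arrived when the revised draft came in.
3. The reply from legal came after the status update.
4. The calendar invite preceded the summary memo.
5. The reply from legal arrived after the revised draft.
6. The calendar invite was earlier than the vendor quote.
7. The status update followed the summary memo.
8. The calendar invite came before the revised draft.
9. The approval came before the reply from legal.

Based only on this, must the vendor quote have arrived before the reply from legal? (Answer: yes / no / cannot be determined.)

yes

Chain the constraints: the vendor quote → the revised draft → the reply from legal. Each link is directly stated, so the vendor quote comes before the reply from legal.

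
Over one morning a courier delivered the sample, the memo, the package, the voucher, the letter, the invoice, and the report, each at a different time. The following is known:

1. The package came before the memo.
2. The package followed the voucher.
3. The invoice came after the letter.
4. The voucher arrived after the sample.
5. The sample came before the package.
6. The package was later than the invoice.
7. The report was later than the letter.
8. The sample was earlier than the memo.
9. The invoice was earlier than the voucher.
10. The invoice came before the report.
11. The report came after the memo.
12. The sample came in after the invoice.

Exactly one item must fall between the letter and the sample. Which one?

the invoice

Tracing the constraints gives the letter → the invoice → the sample, so the invoice sits after the letter and before the sample.
No other item is forced both after the letter and before the sample.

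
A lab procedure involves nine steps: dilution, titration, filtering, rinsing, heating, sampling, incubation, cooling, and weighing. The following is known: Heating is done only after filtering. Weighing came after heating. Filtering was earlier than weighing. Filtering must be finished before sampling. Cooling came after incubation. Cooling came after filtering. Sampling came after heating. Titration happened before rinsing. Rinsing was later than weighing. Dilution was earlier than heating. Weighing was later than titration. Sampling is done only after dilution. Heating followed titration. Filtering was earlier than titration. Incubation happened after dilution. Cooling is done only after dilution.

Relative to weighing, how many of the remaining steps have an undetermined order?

Forced before weighing: dilution, filtering, heating, and titration; forced after weighing: rinsing.
That leaves cooling, incubation, and sampling with no forced order relative to weighing — 3.

3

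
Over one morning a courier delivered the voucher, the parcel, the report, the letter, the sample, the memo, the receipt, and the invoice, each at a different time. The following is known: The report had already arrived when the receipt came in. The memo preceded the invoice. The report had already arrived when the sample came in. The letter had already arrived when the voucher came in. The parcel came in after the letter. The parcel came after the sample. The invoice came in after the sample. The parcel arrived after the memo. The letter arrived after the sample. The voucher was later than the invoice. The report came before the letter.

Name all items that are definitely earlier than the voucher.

Directly stated before the voucher: the invoice and the letter.
The memo reaches the voucher via the memo → the invoice → the voucher.
The report reaches the voucher via the report → the letter → the voucher.
The sample reaches the voucher via the sample → the letter → the voucher.
No chain forces the receipt (or any of the others) ahead of the voucher.

the invoice, the letter, the memo, the report, the sample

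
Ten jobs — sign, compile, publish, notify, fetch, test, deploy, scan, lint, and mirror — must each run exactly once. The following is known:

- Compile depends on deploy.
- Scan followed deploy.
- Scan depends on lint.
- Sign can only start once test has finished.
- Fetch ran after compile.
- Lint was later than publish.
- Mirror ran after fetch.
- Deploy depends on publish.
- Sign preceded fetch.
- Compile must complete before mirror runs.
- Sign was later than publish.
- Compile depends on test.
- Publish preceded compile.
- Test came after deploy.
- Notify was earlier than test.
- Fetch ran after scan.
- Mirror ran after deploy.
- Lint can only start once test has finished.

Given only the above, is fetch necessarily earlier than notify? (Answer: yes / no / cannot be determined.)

Tracing the constraints gives notify → test → sign → fetch, so notify must come before fetch.
That means fetch cannot be before notify.

no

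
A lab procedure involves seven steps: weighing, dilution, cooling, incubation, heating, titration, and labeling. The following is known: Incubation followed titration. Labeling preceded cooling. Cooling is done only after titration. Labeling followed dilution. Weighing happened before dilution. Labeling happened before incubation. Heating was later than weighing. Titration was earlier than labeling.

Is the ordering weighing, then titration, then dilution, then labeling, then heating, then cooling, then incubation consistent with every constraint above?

yes

Check each stated constraint against the proposed order — e.g. titration is ahead of cooling; titration is ahead of incubation. Every pair is in the required order; nothing is violated.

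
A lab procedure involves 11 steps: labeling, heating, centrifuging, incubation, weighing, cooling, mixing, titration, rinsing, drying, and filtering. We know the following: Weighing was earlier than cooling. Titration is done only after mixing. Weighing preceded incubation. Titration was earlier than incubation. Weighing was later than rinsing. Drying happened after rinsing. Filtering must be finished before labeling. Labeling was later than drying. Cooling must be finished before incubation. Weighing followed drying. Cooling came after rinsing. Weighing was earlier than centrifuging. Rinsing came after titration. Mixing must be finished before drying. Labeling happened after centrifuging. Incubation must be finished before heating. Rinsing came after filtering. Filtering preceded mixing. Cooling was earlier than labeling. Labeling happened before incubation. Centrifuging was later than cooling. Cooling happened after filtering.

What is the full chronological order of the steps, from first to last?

The constraints fix every adjacent pair, so only one ordering works:
filtering → mixing → titration → rinsing → drying → weighing → cooling → centrifuging → labeling → incubation → heating.

filtering, mixing, titration, rinsing, drying, weighing, cooling, centrifuging, labeling, incubation, heating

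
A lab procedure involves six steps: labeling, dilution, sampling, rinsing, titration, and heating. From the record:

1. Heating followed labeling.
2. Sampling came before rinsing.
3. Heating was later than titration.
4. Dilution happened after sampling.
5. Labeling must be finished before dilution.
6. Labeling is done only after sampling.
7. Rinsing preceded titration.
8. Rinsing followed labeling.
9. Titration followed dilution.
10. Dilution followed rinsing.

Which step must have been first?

sampling

Sampling has a chain of constraints placing it before every other step, so sampling must be first.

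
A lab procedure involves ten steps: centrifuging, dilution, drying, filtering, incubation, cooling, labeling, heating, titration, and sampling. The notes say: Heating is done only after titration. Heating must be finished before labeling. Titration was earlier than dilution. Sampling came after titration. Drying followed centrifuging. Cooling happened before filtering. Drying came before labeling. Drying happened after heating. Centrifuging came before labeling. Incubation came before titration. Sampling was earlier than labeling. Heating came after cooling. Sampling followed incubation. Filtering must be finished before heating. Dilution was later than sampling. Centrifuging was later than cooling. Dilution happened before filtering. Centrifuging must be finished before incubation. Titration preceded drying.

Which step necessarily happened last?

Every other step has a chain of constraints placing it before labeling, so labeling is last.

labeling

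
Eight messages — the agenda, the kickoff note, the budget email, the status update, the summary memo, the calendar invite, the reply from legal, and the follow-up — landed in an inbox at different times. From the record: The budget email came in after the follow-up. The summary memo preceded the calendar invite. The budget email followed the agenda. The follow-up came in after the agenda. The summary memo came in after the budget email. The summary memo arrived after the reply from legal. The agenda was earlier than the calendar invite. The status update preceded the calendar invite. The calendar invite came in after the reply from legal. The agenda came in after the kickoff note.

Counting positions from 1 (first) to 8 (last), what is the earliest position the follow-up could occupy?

The agenda and the kickoff note must both come before the follow-up — 2 forced predecessors.
Nothing else is forced ahead of the follow-up, so its earliest slot is position 2 + 1 = 3.

3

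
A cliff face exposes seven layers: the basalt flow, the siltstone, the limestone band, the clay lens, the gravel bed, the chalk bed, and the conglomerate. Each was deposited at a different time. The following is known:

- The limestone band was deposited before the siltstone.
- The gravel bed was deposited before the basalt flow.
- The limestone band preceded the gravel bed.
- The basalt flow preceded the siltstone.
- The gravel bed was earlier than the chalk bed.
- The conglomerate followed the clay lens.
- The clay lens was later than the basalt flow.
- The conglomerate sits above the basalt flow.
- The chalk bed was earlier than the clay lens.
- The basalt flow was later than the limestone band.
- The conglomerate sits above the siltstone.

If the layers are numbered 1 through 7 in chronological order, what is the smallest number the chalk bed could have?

3

The gravel bed and the limestone band must both come before the chalk bed — 2 forced predecessors.
Nothing else is forced ahead of the chalk bed, so its earliest slot is position 2 + 1 = 3.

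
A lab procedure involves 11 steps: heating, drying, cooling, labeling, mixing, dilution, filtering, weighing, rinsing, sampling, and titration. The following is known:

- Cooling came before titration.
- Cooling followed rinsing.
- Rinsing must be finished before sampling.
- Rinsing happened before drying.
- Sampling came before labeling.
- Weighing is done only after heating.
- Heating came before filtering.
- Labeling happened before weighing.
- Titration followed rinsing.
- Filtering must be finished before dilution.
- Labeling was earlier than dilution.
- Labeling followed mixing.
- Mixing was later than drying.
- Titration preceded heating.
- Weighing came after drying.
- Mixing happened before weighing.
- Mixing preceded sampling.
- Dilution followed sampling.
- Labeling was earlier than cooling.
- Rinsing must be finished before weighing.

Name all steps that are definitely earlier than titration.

Directly stated before titration: cooling and rinsing.
Drying reaches titration via drying → mixing → labeling → cooling → titration.
Labeling reaches titration via labeling → cooling → titration.
Mixing reaches titration via mixing → labeling → cooling → titration.
Likewise sampling reaches titration by chaining the stated constraints.
No chain forces dilution (or any of the others) ahead of titration.

cooling, drying, labeling, mixing, rinsing, sampling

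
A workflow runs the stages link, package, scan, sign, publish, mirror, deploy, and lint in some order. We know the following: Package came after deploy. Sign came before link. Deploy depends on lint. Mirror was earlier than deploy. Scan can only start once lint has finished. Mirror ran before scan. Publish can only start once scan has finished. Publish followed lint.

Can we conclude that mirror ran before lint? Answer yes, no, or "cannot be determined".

No chain of stated constraints runs from mirror to lint, and none runs from lint to mirror either.
So the relative order of mirror and lint is not fixed by the given facts.

cannot be determined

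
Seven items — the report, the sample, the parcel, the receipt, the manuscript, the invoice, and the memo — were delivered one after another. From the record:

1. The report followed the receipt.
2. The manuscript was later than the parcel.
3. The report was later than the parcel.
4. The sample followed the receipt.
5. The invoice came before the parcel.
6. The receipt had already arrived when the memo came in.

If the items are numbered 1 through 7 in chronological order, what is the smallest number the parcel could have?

2

The invoice must come before the parcel — 1 forced predecessor.
Nothing else is forced ahead of the parcel, so its earliest slot is position 1 + 1 = 2.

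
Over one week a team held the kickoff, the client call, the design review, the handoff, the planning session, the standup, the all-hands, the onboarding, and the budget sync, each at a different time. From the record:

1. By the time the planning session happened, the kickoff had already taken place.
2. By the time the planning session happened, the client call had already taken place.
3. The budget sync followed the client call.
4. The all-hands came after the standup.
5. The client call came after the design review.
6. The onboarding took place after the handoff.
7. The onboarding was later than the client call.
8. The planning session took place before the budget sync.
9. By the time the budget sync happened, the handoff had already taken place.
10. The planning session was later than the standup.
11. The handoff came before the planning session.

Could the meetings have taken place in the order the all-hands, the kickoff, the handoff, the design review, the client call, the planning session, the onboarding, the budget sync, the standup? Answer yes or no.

no

The constraints require the standup before the all-hands, but in the proposed sequence the all-hands appears ahead of the standup. That one violation is enough.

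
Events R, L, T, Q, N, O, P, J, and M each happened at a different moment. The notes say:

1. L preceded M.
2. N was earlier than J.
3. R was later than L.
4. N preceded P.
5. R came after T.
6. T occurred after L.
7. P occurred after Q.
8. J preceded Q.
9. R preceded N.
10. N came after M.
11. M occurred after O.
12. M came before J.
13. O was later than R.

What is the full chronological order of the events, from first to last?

L, T, R, O, M, N, J, Q, P

The constraints fix every adjacent pair, so only one ordering works:
L → T → R → O → M → N → J → Q → P.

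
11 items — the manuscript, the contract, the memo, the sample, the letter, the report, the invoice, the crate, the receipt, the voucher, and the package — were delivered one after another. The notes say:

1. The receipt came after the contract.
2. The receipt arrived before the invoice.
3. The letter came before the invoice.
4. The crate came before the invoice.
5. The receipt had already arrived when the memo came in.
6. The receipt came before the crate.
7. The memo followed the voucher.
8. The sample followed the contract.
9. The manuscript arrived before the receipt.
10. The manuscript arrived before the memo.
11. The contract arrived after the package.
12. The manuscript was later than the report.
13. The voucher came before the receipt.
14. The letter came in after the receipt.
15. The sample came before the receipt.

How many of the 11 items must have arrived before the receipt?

6

Directly stated before the receipt: the contract, the manuscript, the sample, and the voucher.
The package reaches the receipt via the package → the contract → the receipt.
The report reaches the receipt via the report → the manuscript → the receipt.
That's the contract, the manuscript, the package, the report, the sample, and the voucher — 6 in all.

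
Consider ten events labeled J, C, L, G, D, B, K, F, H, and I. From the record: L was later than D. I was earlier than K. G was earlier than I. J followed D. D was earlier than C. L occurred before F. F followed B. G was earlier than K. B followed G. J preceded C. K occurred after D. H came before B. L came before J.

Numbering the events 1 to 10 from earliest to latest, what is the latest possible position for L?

7

L must come before C, F, and J — 3 events forced after it.
Everything else can be placed before L in some valid order, so L can sit as late as position 10 − 3 = 7.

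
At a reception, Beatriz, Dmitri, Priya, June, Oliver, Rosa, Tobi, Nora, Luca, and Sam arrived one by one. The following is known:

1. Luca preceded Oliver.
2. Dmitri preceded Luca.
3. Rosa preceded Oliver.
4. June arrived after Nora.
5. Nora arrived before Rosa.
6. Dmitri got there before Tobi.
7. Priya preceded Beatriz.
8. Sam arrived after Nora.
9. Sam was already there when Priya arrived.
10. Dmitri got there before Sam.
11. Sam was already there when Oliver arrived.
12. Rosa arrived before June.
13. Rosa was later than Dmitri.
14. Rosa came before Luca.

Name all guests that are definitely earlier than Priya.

Dmitri, Nora, Sam

Directly stated before Priya: Sam.
Dmitri reaches Priya via Dmitri → Sam → Priya.
Nora reaches Priya via Nora → Sam → Priya.
No chain forces Luca (or any of the others) ahead of Priya.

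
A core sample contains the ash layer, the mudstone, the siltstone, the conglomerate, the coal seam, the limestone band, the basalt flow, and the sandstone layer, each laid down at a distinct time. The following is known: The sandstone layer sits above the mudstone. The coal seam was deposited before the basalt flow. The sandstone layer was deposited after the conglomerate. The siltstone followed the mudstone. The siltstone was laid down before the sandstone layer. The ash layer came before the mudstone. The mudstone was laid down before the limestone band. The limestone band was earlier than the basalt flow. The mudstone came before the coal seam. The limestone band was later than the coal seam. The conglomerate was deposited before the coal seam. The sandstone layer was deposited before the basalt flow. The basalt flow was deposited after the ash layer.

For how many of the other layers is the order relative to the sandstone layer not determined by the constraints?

2

Forced before the sandstone layer: the ash layer, the conglomerate, the mudstone, and the siltstone; forced after the sandstone layer: the basalt flow.
That leaves the coal seam and the limestone band with no forced order relative to the sandstone layer — 2.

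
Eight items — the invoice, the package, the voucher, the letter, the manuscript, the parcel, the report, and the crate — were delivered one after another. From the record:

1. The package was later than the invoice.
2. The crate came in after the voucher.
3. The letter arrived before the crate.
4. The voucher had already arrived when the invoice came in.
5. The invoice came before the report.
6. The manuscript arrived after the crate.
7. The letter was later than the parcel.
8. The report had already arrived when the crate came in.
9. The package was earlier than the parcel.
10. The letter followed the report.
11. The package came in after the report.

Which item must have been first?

The voucher has a chain of constraints placing it before every other item, so the voucher must be first.

the voucher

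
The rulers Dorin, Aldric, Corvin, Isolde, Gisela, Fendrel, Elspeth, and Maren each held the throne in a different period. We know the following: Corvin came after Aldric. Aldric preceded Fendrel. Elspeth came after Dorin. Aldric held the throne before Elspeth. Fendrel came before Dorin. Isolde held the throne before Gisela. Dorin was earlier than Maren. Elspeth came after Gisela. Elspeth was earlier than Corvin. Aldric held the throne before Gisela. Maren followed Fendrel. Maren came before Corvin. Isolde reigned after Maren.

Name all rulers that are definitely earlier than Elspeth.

Directly stated before Elspeth: Aldric, Dorin, and Gisela.
Fendrel reaches Elspeth via Fendrel → Dorin → Elspeth.
Isolde reaches Elspeth via Isolde → Gisela → Elspeth.
Maren reaches Elspeth via Maren → Isolde → Gisela → Elspeth.

Aldric, Dorin, Fendrel, Gisela, Isolde, Maren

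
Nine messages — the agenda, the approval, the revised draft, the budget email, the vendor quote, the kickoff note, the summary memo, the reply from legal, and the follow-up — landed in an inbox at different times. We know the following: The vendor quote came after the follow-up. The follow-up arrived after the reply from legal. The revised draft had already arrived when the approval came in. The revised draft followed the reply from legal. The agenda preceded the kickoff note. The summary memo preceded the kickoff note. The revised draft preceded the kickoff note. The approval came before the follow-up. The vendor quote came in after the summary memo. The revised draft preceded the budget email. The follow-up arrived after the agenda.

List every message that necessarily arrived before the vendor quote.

the agenda, the approval, the follow-up, the reply from legal, the revised draft, the summary memo

Directly stated before the vendor quote: the follow-up and the summary memo.
The agenda reaches the vendor quote via the agenda → the follow-up → the vendor quote.
The approval reaches the vendor quote via the approval → the follow-up → the vendor quote.
The reply from legal reaches the vendor quote via the reply from legal → the follow-up → the vendor quote.
Likewise the revised draft reaches the vendor quote by chaining the stated constraints.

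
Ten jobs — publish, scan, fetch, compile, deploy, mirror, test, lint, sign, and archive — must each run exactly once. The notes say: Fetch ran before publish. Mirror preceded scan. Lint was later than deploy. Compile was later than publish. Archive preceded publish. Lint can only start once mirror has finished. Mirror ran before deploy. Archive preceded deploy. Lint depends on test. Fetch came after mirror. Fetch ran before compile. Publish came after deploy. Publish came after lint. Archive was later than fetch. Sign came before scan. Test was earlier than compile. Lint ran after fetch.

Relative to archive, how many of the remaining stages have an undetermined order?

3

Forced before archive: fetch and mirror; forced after archive: compile, deploy, lint, and publish.
That leaves scan, sign, and test with no forced order relative to archive — 3.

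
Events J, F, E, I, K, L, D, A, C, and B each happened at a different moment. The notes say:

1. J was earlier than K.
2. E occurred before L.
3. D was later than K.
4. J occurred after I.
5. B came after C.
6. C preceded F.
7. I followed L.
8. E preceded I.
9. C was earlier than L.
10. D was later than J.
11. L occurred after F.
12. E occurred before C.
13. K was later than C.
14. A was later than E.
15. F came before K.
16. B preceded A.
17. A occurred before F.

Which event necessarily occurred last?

Every other event has a chain of constraints placing it before D, so D is last.

D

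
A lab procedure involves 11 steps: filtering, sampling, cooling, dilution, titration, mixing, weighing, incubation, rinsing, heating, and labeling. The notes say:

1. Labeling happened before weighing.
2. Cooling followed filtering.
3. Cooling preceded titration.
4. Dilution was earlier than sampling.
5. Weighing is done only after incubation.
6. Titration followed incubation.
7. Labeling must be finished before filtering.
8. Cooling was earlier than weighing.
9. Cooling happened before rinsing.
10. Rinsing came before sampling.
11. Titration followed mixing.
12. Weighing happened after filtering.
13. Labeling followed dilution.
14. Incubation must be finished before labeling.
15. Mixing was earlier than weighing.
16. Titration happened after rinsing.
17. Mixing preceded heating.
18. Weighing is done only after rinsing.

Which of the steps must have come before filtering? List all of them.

Directly stated before filtering: labeling.
Dilution reaches filtering via dilution → labeling → filtering.
Incubation reaches filtering via incubation → labeling → filtering.

dilution, incubation, labeling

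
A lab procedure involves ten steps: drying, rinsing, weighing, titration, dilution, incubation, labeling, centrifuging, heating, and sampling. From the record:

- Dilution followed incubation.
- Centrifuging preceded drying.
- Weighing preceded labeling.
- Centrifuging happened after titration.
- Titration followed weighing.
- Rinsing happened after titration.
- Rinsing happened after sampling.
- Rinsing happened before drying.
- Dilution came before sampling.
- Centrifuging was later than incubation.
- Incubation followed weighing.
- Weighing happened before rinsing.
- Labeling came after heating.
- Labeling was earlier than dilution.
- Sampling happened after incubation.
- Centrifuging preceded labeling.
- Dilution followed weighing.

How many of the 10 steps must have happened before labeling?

Directly stated before labeling: centrifuging, heating, and weighing.
Incubation reaches labeling via incubation → centrifuging → labeling.
Titration reaches labeling via titration → centrifuging → labeling.
That's centrifuging, heating, incubation, titration, and weighing — 5 in all.

5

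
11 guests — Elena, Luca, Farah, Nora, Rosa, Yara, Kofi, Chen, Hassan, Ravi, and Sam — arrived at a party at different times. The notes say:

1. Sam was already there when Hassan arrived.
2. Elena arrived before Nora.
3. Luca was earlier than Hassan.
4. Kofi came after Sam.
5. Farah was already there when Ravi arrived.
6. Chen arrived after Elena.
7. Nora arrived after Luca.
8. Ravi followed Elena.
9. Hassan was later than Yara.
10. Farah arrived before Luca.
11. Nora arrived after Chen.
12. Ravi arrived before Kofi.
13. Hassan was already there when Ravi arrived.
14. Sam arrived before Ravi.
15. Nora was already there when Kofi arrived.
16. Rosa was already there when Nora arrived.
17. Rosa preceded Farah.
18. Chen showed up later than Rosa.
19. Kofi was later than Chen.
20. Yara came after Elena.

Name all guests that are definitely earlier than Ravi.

Elena, Farah, Hassan, Luca, Rosa, Sam, Yara

Directly stated before Ravi: Elena, Farah, Hassan, and Sam.
Luca reaches Ravi via Luca → Hassan → Ravi.
Rosa reaches Ravi via Rosa → Farah → Ravi.
Yara reaches Ravi via Yara → Hassan → Ravi.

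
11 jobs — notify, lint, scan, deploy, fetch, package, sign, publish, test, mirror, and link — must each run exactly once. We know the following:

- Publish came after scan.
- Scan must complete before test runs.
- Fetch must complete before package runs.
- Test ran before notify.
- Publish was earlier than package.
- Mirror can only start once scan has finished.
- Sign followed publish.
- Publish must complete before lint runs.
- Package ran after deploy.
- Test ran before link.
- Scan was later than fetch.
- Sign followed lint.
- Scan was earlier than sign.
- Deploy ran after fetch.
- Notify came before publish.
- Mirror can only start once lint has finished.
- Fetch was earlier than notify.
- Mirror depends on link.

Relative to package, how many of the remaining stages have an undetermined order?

4

Forced before package: deploy, fetch, notify, publish, scan, and test.
That leaves link, lint, mirror, and sign with no forced order relative to package — 4.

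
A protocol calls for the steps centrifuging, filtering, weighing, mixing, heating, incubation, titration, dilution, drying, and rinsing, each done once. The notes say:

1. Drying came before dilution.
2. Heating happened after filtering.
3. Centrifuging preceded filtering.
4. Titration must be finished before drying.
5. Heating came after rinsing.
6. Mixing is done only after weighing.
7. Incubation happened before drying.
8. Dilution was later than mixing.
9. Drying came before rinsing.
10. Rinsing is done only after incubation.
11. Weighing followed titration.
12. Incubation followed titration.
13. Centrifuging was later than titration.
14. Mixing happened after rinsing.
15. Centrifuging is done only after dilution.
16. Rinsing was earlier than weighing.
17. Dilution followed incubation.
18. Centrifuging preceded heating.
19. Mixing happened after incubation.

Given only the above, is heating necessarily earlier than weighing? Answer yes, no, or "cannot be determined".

Tracing the constraints gives weighing → mixing → dilution → centrifuging → heating, so weighing must come before heating.
That means heating cannot be before weighing.

no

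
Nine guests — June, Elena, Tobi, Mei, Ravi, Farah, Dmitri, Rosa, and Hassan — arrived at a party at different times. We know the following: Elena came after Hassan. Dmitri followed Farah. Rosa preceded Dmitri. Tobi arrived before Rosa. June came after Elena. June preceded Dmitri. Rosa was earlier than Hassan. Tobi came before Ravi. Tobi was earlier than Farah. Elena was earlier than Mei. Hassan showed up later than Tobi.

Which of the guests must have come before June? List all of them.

Elena, Hassan, Rosa, Tobi

Directly stated before June: Elena.
Hassan reaches June via Hassan → Elena → June.
Rosa reaches June via Rosa → Hassan → Elena → June.
Tobi reaches June via Tobi → Hassan → Elena → June.
No chain forces Farah (or any of the others) ahead of June.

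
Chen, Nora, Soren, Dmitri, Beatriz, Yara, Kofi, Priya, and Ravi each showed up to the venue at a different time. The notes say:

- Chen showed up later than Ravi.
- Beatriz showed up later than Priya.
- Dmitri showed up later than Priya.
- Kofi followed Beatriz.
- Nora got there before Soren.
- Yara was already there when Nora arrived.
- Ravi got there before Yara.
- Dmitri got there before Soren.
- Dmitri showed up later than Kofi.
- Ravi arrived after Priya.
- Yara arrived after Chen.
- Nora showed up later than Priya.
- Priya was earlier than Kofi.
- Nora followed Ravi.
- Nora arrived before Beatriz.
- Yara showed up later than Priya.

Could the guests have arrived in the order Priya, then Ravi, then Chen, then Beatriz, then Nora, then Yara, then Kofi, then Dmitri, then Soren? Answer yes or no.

no

The constraints require Yara before Nora, but in the proposed sequence Nora appears ahead of Yara. That one violation is enough.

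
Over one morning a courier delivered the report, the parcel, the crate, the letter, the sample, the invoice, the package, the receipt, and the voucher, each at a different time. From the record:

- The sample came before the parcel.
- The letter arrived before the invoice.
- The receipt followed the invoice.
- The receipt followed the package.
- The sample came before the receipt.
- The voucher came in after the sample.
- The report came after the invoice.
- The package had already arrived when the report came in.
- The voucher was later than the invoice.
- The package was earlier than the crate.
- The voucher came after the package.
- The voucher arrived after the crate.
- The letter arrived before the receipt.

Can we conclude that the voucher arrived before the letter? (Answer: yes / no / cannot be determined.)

Tracing the constraints gives the letter → the invoice → the voucher, so the letter must come before the voucher.
That means the voucher cannot be before the letter.

no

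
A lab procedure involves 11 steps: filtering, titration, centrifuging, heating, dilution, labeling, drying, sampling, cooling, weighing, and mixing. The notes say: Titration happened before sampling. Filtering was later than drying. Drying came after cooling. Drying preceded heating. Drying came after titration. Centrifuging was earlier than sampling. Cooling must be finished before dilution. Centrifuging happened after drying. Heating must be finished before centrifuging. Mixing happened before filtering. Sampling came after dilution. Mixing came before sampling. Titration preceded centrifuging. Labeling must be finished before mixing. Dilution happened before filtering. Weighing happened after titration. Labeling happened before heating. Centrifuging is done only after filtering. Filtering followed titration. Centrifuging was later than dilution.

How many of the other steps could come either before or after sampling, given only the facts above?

1

Forced before sampling: centrifuging, cooling, dilution, drying, filtering, heating, labeling, mixing, and titration.
That leaves weighing with no forced order relative to sampling — 1.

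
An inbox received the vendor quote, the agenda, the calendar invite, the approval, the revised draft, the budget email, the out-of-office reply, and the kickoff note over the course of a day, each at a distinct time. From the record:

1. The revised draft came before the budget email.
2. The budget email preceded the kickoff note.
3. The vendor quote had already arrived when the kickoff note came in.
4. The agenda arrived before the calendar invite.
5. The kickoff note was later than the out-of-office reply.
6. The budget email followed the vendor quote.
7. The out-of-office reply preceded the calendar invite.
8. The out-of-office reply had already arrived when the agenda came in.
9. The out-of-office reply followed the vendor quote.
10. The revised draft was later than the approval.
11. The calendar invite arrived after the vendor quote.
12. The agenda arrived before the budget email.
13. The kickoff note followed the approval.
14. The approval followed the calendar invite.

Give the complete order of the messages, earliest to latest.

The constraints fix every adjacent pair, so only one ordering works:
the vendor quote → the out-of-office reply → the agenda → the calendar invite → the approval → the revised draft → the budget email → the kickoff note.

the vendor quote, the out-of-office reply, the agenda, the calendar invite, the approval, the revised draft, the budget email, the kickoff note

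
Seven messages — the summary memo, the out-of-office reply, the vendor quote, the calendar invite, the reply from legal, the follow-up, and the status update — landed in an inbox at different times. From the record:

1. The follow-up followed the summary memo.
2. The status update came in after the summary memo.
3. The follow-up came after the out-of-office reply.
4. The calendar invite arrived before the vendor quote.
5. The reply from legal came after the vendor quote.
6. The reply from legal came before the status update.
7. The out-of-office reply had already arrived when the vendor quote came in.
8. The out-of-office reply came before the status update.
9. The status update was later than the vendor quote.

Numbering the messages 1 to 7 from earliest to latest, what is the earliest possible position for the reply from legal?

The calendar invite, the out-of-office reply, and the vendor quote must all come before the reply from legal — 3 forced predecessors.
Nothing else is forced ahead of the reply from legal, so its earliest slot is position 3 + 1 = 4.

4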